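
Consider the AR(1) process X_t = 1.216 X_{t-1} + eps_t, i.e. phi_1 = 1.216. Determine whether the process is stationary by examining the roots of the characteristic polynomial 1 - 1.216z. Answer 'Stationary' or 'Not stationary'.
\text{Not stationary}

The AR(p) characteristic polynomial is P(z) = 1 - 1.216z.
Stationarity requires all roots to lie outside the unit circle, i.e. |z| > 1 for every root.
This is linear in z: 1 + (-1.216) z = 0  =>  z = -1/(-1.216) = 0.822368,  |z| = 0.822368.
Moduli of all roots: 0.8224.
All moduli strictly greater than 1? No.
Verdict: Not stationary.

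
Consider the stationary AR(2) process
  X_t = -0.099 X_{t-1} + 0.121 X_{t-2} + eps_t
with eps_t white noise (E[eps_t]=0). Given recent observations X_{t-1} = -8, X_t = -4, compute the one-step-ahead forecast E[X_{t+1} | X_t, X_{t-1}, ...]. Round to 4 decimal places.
E[X_{t+1} \mid \mathcal F_t] = -0.5720

For an AR(p) model X_t = c + sum_i phi_i X_{t-i} + eps_t, the
one-step-ahead conditional mean is
  E[X_{t+1} | X_t, ...] = c + sum_i phi_i X_{t+1-i}.
Substitute known values:
  E[X_{t+1} | ...] = (-0.099) * (-4) + (0.121) * (-8)
                   = -0.5720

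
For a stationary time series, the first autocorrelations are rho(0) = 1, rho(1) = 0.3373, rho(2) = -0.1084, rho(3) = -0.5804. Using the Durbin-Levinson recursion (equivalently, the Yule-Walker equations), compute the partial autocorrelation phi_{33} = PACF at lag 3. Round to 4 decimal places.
\phi_{33} = -0.5420

The PACF at lag k is phi_{kk}, the last component of the solution
to the Yule-Walker system G_k phi = r_k where
  (G_k)_{ij} = rho(|i - j|), (r_k)_i = rho(i), i,j = 1..k.
Equivalently, Durbin-Levinson gives phi_{kk} iteratively:
  phi_{11} = rho(1)
  phi_{kk} = [rho(k) - sum_{j=1..k-1} phi_{k-1,j} rho(k-j)]
            / [1 - sum_{j=1..k-1} phi_{k-1,j} rho(j)],
  phi_{k,j} = phi_{k-1,j} - phi_{kk} phi_{k-1,k-j},  j = 1..k-1.
Step k = 1:
  phi_11 = rho(1) = 0.3373.
Step k = 2:
  phi_22 = [rho(2) - phi_11 rho(1)] / [1 - phi_11 rho(1)] = [-0.1084 - (0.3373)(0.3373)] / [1 - (0.3373)(0.3373)]
         = -0.22217129 / 0.88622871 = -0.250693.
  Update: phi_21 = phi_11 - phi_22 phi_11 = 0.3373 - (-0.250693)(0.3373) = 0.421859.
Step k = 3:
  phi_33 = [rho(3) - phi_21 rho(2) - phi_22 rho(1)] / [1 - phi_21 rho(1) - phi_22 rho(2)]
    numerator   = -0.5804 - (0.421859)(-0.1084) - (-0.250693)(0.3373) = -0.45011178
    denominator = 1 - (0.421859)(0.3373) - (-0.250693)(-0.1084) = 0.83053193
  phi_33 = -0.45011178 / 0.83053193 = -0.542.
Therefore phi_{33} = -0.5420.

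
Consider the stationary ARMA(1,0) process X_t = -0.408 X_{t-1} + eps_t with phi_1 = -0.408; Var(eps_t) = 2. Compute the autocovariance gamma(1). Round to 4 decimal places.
\gamma(1) = -0.9790

Multiply the model equation by X_{t-k} and take expectations. With theta_0 = psi_0 = 1 and psi_j the MA(infinity) weights, this gives
  gamma(k) - sum_i phi_i gamma(k-i) = c_k,
  c_k = sigma^2 * sum_{j=k..q} theta_j psi_{j-k}   (c_k = 0 for k > q),
using gamma(-m) = gamma(m).
Pure AR (q = 0): c_0 = sigma^2 = 2, c_k = 0 for k >= 1.
Equations for k = 0 and k = 1 (AR order 1):
  gamma(0) = phi_1 gamma(1) + c_0
  gamma(1) = phi_1 gamma(0) + c_1
Substituting the second into the first: gamma(0) (1 - phi_1^2) = c_0 + phi_1 c_1, so
  gamma(0) = c_0 / (1 - phi_1^2) = 2 / (1 - (-0.408)^2) = 2 / 0.833536 = 2.399416.
  gamma(1) = phi_1 gamma(0) = (-0.408)(2.399416) = -0.978962.
Therefore gamma(1) = -0.9790 (to 4 decimal places).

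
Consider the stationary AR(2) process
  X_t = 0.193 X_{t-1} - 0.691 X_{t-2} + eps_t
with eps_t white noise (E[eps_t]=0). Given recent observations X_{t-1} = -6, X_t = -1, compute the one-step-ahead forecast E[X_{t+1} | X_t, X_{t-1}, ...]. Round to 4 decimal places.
E[X_{t+1} \mid \mathcal F_t] = 3.9530

For an AR(p) model X_t = c + sum_i phi_i X_{t-i} + eps_t, the
one-step-ahead conditional mean is
  E[X_{t+1} | X_t, ...] = c + sum_i phi_i X_{t+1-i}.
Substitute known values:
  E[X_{t+1} | ...] = (0.193) * (-1) + (-0.691) * (-6)
                   = 3.9530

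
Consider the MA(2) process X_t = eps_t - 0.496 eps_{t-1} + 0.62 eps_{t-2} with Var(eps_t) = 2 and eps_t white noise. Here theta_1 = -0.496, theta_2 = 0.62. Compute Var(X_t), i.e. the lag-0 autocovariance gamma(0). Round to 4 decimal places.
\gamma(0) = 3.2608

For an MA(q) process X_t = eps_t + sum_i theta_i eps_{t-i} with
Var(eps_t) = sigma^2, the variance is
  gamma(0) = sigma^2 * (1 + sum_i theta_i^2).
  sum_i theta_i^2 = (-0.496)^2 + (0.62)^2 = 0.246016 + 0.3844 = 0.630416.
  gamma(0) = 2 * (1 + 0.630416) = 2 * 1.630416 = 3.260832, which rounds to 3.2608.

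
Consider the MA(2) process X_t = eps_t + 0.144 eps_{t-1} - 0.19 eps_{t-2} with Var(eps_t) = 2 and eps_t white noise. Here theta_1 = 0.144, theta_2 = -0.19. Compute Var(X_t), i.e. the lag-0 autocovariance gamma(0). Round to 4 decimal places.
\gamma(0) = 2.1137

For an MA(q) process X_t = eps_t + sum_i theta_i eps_{t-i} with
Var(eps_t) = sigma^2, the variance is
  gamma(0) = sigma^2 * (1 + sum_i theta_i^2).
  sum_i theta_i^2 = (0.144)^2 + (-0.19)^2 = 0.020736 + 0.0361 = 0.056836.
  gamma(0) = 2 * (1 + 0.056836) = 2 * 1.056836 = 2.113672, which rounds to 2.1137.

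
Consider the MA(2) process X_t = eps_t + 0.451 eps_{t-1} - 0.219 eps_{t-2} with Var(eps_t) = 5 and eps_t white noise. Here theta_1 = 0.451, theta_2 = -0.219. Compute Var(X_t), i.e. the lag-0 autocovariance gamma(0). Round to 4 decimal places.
\gamma(0) = 6.2568

For an MA(q) process X_t = eps_t + sum_i theta_i eps_{t-i} with
Var(eps_t) = sigma^2, the variance is
  gamma(0) = sigma^2 * (1 + sum_i theta_i^2).
  sum_i theta_i^2 = (0.451)^2 + (-0.219)^2 = 0.203401 + 0.047961 = 0.251362.
  gamma(0) = 5 * (1 + 0.251362) = 5 * 1.251362 = 6.25681, which rounds to 6.2568.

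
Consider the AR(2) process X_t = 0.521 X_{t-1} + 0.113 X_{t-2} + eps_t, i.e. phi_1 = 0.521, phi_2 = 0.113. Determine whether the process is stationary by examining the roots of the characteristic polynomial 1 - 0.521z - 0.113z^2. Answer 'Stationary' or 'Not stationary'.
\text{Stationary}

The AR(p) characteristic polynomial is P(z) = 1 - 0.521z - 0.113z^2.
Stationarity requires all roots to lie outside the unit circle, i.e. |z| > 1 for every root.
Set 1 + (-0.521) z + (-0.113) z^2 = 0, i.e. a z^2 + b z + c = 0 with a = -0.113, b = -0.521, c = 1.
Discriminant D = b^2 - 4ac = (-0.521)^2 - 4*(-0.113)*1 = 0.271441 - (-0.452) = 0.723441.
D >= 0, so the roots are real: z = (-b +/- sqrt(D)) / (2a) = (0.521 +/- 0.850553) / (-0.226).
  z_1 = (0.521 + 0.850553) / (-0.226) = -6.0688,   |z_1| = 6.0688.
  z_2 = (0.521 - 0.850553) / (-0.226) = 1.4582,   |z_2| = 1.4582.
Moduli of all roots: 6.0688, 1.4582.
All moduli strictly greater than 1? Yes.
Verdict: Stationary.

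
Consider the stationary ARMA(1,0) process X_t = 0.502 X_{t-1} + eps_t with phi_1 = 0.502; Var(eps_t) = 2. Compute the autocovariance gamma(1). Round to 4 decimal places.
\gamma(1) = 1.3423

Multiply the model equation by X_{t-k} and take expectations. With theta_0 = psi_0 = 1 and psi_j the MA(infinity) weights, this gives
  gamma(k) - sum_i phi_i gamma(k-i) = c_k,
  c_k = sigma^2 * sum_{j=k..q} theta_j psi_{j-k}   (c_k = 0 for k > q),
using gamma(-m) = gamma(m).
Pure AR (q = 0): c_0 = sigma^2 = 2, c_k = 0 for k >= 1.
Equations for k = 0 and k = 1 (AR order 1):
  gamma(0) = phi_1 gamma(1) + c_0
  gamma(1) = phi_1 gamma(0) + c_1
Substituting the second into the first: gamma(0) (1 - phi_1^2) = c_0 + phi_1 c_1, so
  gamma(0) = c_0 / (1 - phi_1^2) = 2 / (1 - (0.502)^2) = 2 / 0.747996 = 2.673811.
  gamma(1) = phi_1 gamma(0) = (0.502)(2.673811) = 1.342253.
Therefore gamma(1) = 1.3423 (to 4 decimal places).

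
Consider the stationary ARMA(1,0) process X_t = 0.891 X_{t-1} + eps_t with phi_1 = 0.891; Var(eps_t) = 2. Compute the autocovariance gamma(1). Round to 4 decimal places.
\gamma(1) = 8.6455

Multiply the model equation by X_{t-k} and take expectations. With theta_0 = psi_0 = 1 and psi_j the MA(infinity) weights, this gives
  gamma(k) - sum_i phi_i gamma(k-i) = c_k,
  c_k = sigma^2 * sum_{j=k..q} theta_j psi_{j-k}   (c_k = 0 for k > q),
using gamma(-m) = gamma(m).
Pure AR (q = 0): c_0 = sigma^2 = 2, c_k = 0 for k >= 1.
Equations for k = 0 and k = 1 (AR order 1):
  gamma(0) = phi_1 gamma(1) + c_0
  gamma(1) = phi_1 gamma(0) + c_1
Substituting the second into the first: gamma(0) (1 - phi_1^2) = c_0 + phi_1 c_1, so
  gamma(0) = c_0 / (1 - phi_1^2) = 2 / (1 - (0.891)^2) = 2 / 0.206119 = 9.703133.
  gamma(1) = phi_1 gamma(0) = (0.891)(9.703133) = 8.645491.
Therefore gamma(1) = 8.6455 (to 4 decimal places).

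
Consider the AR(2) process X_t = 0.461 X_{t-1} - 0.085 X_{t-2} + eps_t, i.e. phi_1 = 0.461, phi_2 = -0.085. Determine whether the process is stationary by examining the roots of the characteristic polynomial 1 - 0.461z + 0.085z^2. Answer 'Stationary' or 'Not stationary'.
\text{Stationary}

The AR(p) characteristic polynomial is P(z) = 1 - 0.461z + 0.085z^2.
Stationarity requires all roots to lie outside the unit circle, i.e. |z| > 1 for every root.
Set 1 + (-0.461) z + (0.085) z^2 = 0, i.e. a z^2 + b z + c = 0 with a = 0.085, b = -0.461, c = 1.
Discriminant D = b^2 - 4ac = (-0.461)^2 - 4*(0.085)*1 = 0.212521 - (0.34) = -0.127479.
D < 0, so the roots are the complex-conjugate pair z = (-b +/- i sqrt(-D)) / (2a) = 2.7118 +/- 2.1002i.
For a conjugate pair |z|^2 = z * conj(z) = (product of roots) = c/a = 1/(0.085) = 11.764706, so |z| = sqrt(11.764706) = 3.43 for both roots.
Moduli of all roots: 3.4300, 3.4300.
All moduli strictly greater than 1? Yes.
Verdict: Stationary.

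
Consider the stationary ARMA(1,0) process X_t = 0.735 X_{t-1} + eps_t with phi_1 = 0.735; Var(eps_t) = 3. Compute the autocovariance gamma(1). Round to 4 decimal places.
\gamma(1) = 4.7958

Multiply the model equation by X_{t-k} and take expectations. With theta_0 = psi_0 = 1 and psi_j the MA(infinity) weights, this gives
  gamma(k) - sum_i phi_i gamma(k-i) = c_k,
  c_k = sigma^2 * sum_{j=k..q} theta_j psi_{j-k}   (c_k = 0 for k > q),
using gamma(-m) = gamma(m).
Pure AR (q = 0): c_0 = sigma^2 = 3, c_k = 0 for k >= 1.
Equations for k = 0 and k = 1 (AR order 1):
  gamma(0) = phi_1 gamma(1) + c_0
  gamma(1) = phi_1 gamma(0) + c_1
Substituting the second into the first: gamma(0) (1 - phi_1^2) = c_0 + phi_1 c_1, so
  gamma(0) = c_0 / (1 - phi_1^2) = 3 / (1 - (0.735)^2) = 3 / 0.459775 = 6.524931.
  gamma(1) = phi_1 gamma(0) = (0.735)(6.524931) = 4.795824.
Therefore gamma(1) = 4.7958 (to 4 decimal places).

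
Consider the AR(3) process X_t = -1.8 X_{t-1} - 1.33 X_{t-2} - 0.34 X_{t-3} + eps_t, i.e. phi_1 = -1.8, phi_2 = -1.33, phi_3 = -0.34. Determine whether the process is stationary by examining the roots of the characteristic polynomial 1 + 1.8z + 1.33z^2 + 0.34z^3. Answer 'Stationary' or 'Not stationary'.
\text{Stationary}

The AR(p) characteristic polynomial is P(z) = 1 + 1.8z + 1.33z^2 + 0.34z^3.
Stationarity requires all roots to lie outside the unit circle, i.e. |z| > 1 for every root.
Degree 3: look for a simple real root z0 first, then factor out (1 - z/z0) and solve the remaining quadratic.
Testing z0 = -2: P(-2) = 1 + (1.8)(-2) + (1.33)(-2)^2 + (0.34)(-2)^3
  = 1 + (-3.6) + (5.32) + (-2.72) = 0.  So z_0 = -2 is a root, |z_0| = 2.
Divide out the factor (1 + 0.5 z) = (1 - z/z0) (since 1/z0 = -0.5):
  P(z) = (1 + 0.5 z)(1 + (1.3) z + (0.68) z^2)
  [check: z-coef 1.3 - (-0.5) = 1.8; z^2-coef 0.68 - (-0.5)(1.3) = 1.33; z^3-coef -(-0.5)(0.68) = 0.34.]
Remaining roots from the quadratic factor 1 + (1.3) z + (0.68) z^2:
  Set 1 + (1.3) z + (0.68) z^2 = 0, i.e. a z^2 + b z + c = 0 with a = 0.68, b = 1.3, c = 1.
  Discriminant D = b^2 - 4ac = (1.3)^2 - 4*(0.68)*1 = 1.69 - (2.72) = -1.03.
  D < 0, so the roots are the complex-conjugate pair z = (-b +/- i sqrt(-D)) / (2a) = -0.9559 +/- 0.7462i.
  For a conjugate pair |z|^2 = z * conj(z) = (product of roots) = c/a = 1/(0.68) = 1.470588, so |z| = sqrt(1.470588) = 1.2127 for both roots.
Moduli of all roots: 2.0000, 1.2127, 1.2127.
All moduli strictly greater than 1? Yes.
Verdict: Stationary.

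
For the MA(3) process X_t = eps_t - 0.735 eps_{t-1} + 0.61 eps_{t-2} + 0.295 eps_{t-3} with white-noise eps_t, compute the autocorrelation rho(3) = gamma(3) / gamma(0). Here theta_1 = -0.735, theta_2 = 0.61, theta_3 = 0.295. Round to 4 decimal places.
\rho(3) = 0.1475

For an MA(q) process with theta_0 = 1, the autocovariance is
  gamma(k) = sigma^2 * sum_{i=0..q-k} theta_i * theta_{i+k},
and rho(k) = gamma(k) / gamma(0). Sigma^2 cancels.
  numerator   = (1)*(0.295) = 0.295.
  denominator = (1)^2 + (-0.735)^2 + (0.61)^2 + (0.295)^2 = 1.99935.
  rho(3) = 0.295 / 1.99935 = 0.1475.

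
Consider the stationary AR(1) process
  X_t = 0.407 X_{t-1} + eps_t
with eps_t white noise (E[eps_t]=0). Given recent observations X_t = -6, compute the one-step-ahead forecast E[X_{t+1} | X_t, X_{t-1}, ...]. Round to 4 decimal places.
E[X_{t+1} \mid \mathcal F_t] = -2.4420

For an AR(p) model X_t = c + sum_i phi_i X_{t-i} + eps_t, the
one-step-ahead conditional mean is
  E[X_{t+1} | X_t, ...] = c + sum_i phi_i X_{t+1-i}.
Substitute known values:
  E[X_{t+1} | ...] = (0.407) * (-6)
                   = -2.4420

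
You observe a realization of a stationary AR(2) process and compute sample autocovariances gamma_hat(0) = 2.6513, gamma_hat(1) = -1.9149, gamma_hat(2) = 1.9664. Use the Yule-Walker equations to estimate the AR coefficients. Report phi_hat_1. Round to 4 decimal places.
\hat\phi_{1} = -0.3900

The Yule-Walker equations for an AR(p) process read, in matrix form,
  Gamma_p phi = r_p,   with   (Gamma_p)_{ij} = gamma(|i - j|),
                       (r_p)_i = gamma(i),   i,j = 1..p.
Substitute the sample gammas (Toeplitz matrix and right-hand side of size 2):
  Gamma_p = [[2.6513, -1.9149], [-1.9149, 2.6513]]
  r_p     = [-1.9149, 1.9664]
Written out:
  2.6513 phi_1 - 1.9149 phi_2 = -1.9149
  -1.9149 phi_1 + 2.6513 phi_2 = 1.9664
Solve by Cramer's rule:
  det = gamma(0)^2 - gamma(1)^2 = (2.6513)^2 - (-1.9149)^2 = 7.02939169 - 3.66684201 = 3.36254968
  phi_hat_1 = [gamma(1) gamma(0) - gamma(1) gamma(2)] / det = [(-1.9149)(2.6513) - (-1.9149)(1.9664)] / 3.36254968 = -1.31151501 / 3.36254968 = -0.39
  phi_hat_2 = [gamma(0) gamma(2) - gamma(1)^2] / det = [(2.6513)(1.9664) - (-1.9149)^2] / 3.36254968 = 1.54667431 / 3.36254968 = 0.46
So phi_hat = [-0.3900, 0.4600].
Therefore phi_hat_1 = -0.3900.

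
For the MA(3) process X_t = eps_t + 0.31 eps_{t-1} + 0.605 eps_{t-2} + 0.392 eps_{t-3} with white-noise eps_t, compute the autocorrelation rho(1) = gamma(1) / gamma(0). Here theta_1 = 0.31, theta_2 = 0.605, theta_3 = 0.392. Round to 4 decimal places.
\rho(1) = 0.4547

For an MA(q) process with theta_0 = 1, the autocovariance is
  gamma(k) = sigma^2 * sum_{i=0..q-k} theta_i * theta_{i+k},
and rho(k) = gamma(k) / gamma(0). Sigma^2 cancels.
  numerator   = (1)*(0.31) + (0.31)*(0.605) + (0.605)*(0.392) = 0.73471.
  denominator = (1)^2 + (0.31)^2 + (0.605)^2 + (0.392)^2 = 1.615789.
  rho(1) = 0.73471 / 1.615789 = 0.4547.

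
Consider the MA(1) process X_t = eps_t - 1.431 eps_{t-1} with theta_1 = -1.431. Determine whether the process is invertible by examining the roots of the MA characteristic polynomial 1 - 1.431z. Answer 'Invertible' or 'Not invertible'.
\text{Not invertible}

The MA(q) characteristic polynomial is P(z) = 1 - 1.431z.
Invertibility requires all roots to lie outside the unit circle, i.e. |z| > 1 for every root.
This is linear in z: 1 + (-1.431) z = 0  =>  z = -1/(-1.431) = 0.698812,  |z| = 0.698812.
Moduli of all roots: 0.6988.
All moduli strictly greater than 1? No.
Verdict: Not invertible.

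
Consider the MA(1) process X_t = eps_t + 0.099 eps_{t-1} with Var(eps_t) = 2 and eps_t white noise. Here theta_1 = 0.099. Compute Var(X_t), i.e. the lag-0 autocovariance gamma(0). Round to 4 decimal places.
\gamma(0) = 2.0196

For an MA(q) process X_t = eps_t + sum_i theta_i eps_{t-i} with
Var(eps_t) = sigma^2, the variance is
  gamma(0) = sigma^2 * (1 + sum_i theta_i^2).
  sum_i theta_i^2 = (0.099)^2 = 0.009801.
  gamma(0) = 2 * (1 + 0.009801) = 2 * 1.009801 = 2.019602, which rounds to 2.0196.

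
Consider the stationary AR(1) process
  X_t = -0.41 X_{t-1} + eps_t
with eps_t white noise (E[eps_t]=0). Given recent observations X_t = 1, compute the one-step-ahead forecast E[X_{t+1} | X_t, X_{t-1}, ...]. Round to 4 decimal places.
E[X_{t+1} \mid \mathcal F_t] = -0.4100

For an AR(p) model X_t = c + sum_i phi_i X_{t-i} + eps_t, the
one-step-ahead conditional mean is
  E[X_{t+1} | X_t, ...] = c + sum_i phi_i X_{t+1-i}.
Substitute known values:
  E[X_{t+1} | ...] = (-0.41) * (1)
                   = -0.4100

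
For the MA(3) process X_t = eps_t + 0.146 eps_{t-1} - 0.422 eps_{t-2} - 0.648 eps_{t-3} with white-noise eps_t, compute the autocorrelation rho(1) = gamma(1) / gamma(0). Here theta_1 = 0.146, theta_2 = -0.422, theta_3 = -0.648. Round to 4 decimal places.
\rho(1) = 0.2210

For an MA(q) process with theta_0 = 1, the autocovariance is
  gamma(k) = sigma^2 * sum_{i=0..q-k} theta_i * theta_{i+k},
and rho(k) = gamma(k) / gamma(0). Sigma^2 cancels.
  numerator   = (1)*(0.146) + (0.146)*(-0.422) + (-0.422)*(-0.648) = 0.357844.
  denominator = (1)^2 + (0.146)^2 + (-0.422)^2 + (-0.648)^2 = 1.619304.
  rho(1) = 0.357844 / 1.619304 = 0.2210.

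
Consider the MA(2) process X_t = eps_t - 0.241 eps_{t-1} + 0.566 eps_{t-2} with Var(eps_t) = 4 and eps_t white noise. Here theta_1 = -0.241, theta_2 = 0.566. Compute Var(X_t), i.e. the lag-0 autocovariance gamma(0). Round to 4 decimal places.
\gamma(0) = 5.5137

For an MA(q) process X_t = eps_t + sum_i theta_i eps_{t-i} with
Var(eps_t) = sigma^2, the variance is
  gamma(0) = sigma^2 * (1 + sum_i theta_i^2).
  sum_i theta_i^2 = (-0.241)^2 + (0.566)^2 = 0.058081 + 0.320356 = 0.378437.
  gamma(0) = 4 * (1 + 0.378437) = 4 * 1.378437 = 5.513748, which rounds to 5.5137.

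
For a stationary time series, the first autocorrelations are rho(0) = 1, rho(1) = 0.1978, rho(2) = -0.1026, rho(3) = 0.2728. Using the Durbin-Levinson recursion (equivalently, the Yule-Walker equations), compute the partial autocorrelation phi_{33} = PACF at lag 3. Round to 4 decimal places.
\phi_{33} = 0.3460

The PACF at lag k is phi_{kk}, the last component of the solution
to the Yule-Walker system G_k phi = r_k where
  (G_k)_{ij} = rho(|i - j|), (r_k)_i = rho(i), i,j = 1..k.
Equivalently, Durbin-Levinson gives phi_{kk} iteratively:
  phi_{11} = rho(1)
  phi_{kk} = [rho(k) - sum_{j=1..k-1} phi_{k-1,j} rho(k-j)]
            / [1 - sum_{j=1..k-1} phi_{k-1,j} rho(j)],
  phi_{k,j} = phi_{k-1,j} - phi_{kk} phi_{k-1,k-j},  j = 1..k-1.
Step k = 1:
  phi_11 = rho(1) = 0.1978.
Step k = 2:
  phi_22 = [rho(2) - phi_11 rho(1)] / [1 - phi_11 rho(1)] = [-0.1026 - (0.1978)(0.1978)] / [1 - (0.1978)(0.1978)]
         = -0.14172484 / 0.96087516 = -0.147496.
  Update: phi_21 = phi_11 - phi_22 phi_11 = 0.1978 - (-0.147496)(0.1978) = 0.226975.
Step k = 3:
  phi_33 = [rho(3) - phi_21 rho(2) - phi_22 rho(1)] / [1 - phi_21 rho(1) - phi_22 rho(2)]
    numerator   = 0.2728 - (0.226975)(-0.1026) - (-0.147496)(0.1978) = 0.32526222
    denominator = 1 - (0.226975)(0.1978) - (-0.147496)(-0.1026) = 0.93997137
  phi_33 = 0.32526222 / 0.93997137 = 0.346.
Therefore phi_{33} = 0.3460.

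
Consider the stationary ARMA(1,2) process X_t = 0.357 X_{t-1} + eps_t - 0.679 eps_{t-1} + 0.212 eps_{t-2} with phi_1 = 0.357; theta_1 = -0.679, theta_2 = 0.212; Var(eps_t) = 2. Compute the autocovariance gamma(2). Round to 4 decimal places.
\gamma(2) = 0.1745

Multiply the model equation by X_{t-k} and take expectations. With theta_0 = psi_0 = 1 and psi_j the MA(infinity) weights, this gives
  gamma(k) - sum_i phi_i gamma(k-i) = c_k,
  c_k = sigma^2 * sum_{j=k..q} theta_j psi_{j-k}   (c_k = 0 for k > q),
using gamma(-m) = gamma(m).
psi-weights needed (psi_j = theta_j + sum_i phi_i psi_{j-i}):
  psi_1 = theta_1 + phi_1 = -0.679 + (0.357) = -0.322
  psi_2 = theta_2 + phi_1 psi_1 = 0.212 + (0.357)(-0.322) = 0.097046
Right-hand sides:
  c_0 = sigma^2 (1 + theta_1 psi_1 + theta_2 psi_2) = 2 * (1 + (-0.679)(-0.322) + (0.212)(0.097046)) = 2 * 1.239212 = 2.478424
  c_1 = sigma^2 (theta_1 + theta_2 psi_1) = 2 * (-0.679 + (0.212)(-0.322)) = -1.494528
  c_2 = sigma^2 theta_2 = 2 * (0.212) = 0.424
Equations for k = 0 and k = 1 (AR order 1):
  gamma(0) = phi_1 gamma(1) + c_0
  gamma(1) = phi_1 gamma(0) + c_1
Substituting the second into the first: gamma(0) (1 - phi_1^2) = c_0 + phi_1 c_1, so
  gamma(0) = (c_0 + phi_1 c_1) / (1 - phi_1^2) = (2.478424 + (0.357)(-1.494528)) / (1 - (0.357)^2) = 1.944877 / 0.872551 = 2.228955.
  gamma(1) = phi_1 gamma(0) + c_1 = (0.357)(2.228955) + (-1.494528) = -0.698791.
For k = 2: gamma(2) = phi_1 gamma(1) + c_2
  = (0.357)(-0.698791) + (0.424) = 0.174532.
Therefore gamma(2) = 0.1745 (to 4 decimal places).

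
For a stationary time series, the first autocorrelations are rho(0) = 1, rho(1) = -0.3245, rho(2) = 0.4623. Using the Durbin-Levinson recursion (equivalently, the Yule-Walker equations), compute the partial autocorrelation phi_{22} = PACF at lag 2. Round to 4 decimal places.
\phi_{22} = 0.3990

The PACF at lag k is phi_{kk}, the last component of the solution
to the Yule-Walker system G_k phi = r_k where
  (G_k)_{ij} = rho(|i - j|), (r_k)_i = rho(i), i,j = 1..k.
Equivalently, Durbin-Levinson gives phi_{kk} iteratively:
  phi_{11} = rho(1)
  phi_{kk} = [rho(k) - sum_{j=1..k-1} phi_{k-1,j} rho(k-j)]
            / [1 - sum_{j=1..k-1} phi_{k-1,j} rho(j)],
  phi_{k,j} = phi_{k-1,j} - phi_{kk} phi_{k-1,k-j},  j = 1..k-1.
Step k = 1:
  phi_11 = rho(1) = -0.3245.
Step k = 2:
  phi_22 = [rho(2) - phi_11 rho(1)] / [1 - phi_11 rho(1)] = [0.4623 - (-0.3245)(-0.3245)] / [1 - (-0.3245)(-0.3245)]
         = 0.35699975 / 0.89469975 = 0.399.
Therefore phi_{22} = 0.3990.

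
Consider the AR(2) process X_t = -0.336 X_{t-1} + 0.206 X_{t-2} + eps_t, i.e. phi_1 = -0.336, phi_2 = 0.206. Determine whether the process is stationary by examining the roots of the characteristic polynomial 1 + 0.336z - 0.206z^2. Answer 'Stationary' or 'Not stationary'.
\text{Stationary}

The AR(p) characteristic polynomial is P(z) = 1 + 0.336z - 0.206z^2.
Stationarity requires all roots to lie outside the unit circle, i.e. |z| > 1 for every root.
Set 1 + (0.336) z + (-0.206) z^2 = 0, i.e. a z^2 + b z + c = 0 with a = -0.206, b = 0.336, c = 1.
Discriminant D = b^2 - 4ac = (0.336)^2 - 4*(-0.206)*1 = 0.112896 - (-0.824) = 0.936896.
D >= 0, so the roots are real: z = (-b +/- sqrt(D)) / (2a) = (-0.336 +/- 0.967934) / (-0.412).
  z_1 = (-0.336 + 0.967934) / (-0.412) = -1.5338,   |z_1| = 1.5338.
  z_2 = (-0.336 - 0.967934) / (-0.412) = 3.1649,   |z_2| = 3.1649.
Moduli of all roots: 1.5338, 3.1649.
All moduli strictly greater than 1? Yes.
Verdict: Stationary.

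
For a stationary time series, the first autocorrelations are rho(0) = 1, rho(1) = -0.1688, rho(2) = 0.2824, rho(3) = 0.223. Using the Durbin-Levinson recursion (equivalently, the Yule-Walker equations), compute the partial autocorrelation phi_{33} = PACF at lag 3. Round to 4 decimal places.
\phi_{33} = 0.3340

The PACF at lag k is phi_{kk}, the last component of the solution
to the Yule-Walker system G_k phi = r_k where
  (G_k)_{ij} = rho(|i - j|), (r_k)_i = rho(i), i,j = 1..k.
Equivalently, Durbin-Levinson gives phi_{kk} iteratively:
  phi_{11} = rho(1)
  phi_{kk} = [rho(k) - sum_{j=1..k-1} phi_{k-1,j} rho(k-j)]
            / [1 - sum_{j=1..k-1} phi_{k-1,j} rho(j)],
  phi_{k,j} = phi_{k-1,j} - phi_{kk} phi_{k-1,k-j},  j = 1..k-1.
Step k = 1:
  phi_11 = rho(1) = -0.1688.
Step k = 2:
  phi_22 = [rho(2) - phi_11 rho(1)] / [1 - phi_11 rho(1)] = [0.2824 - (-0.1688)(-0.1688)] / [1 - (-0.1688)(-0.1688)]
         = 0.25390656 / 0.97150656 = 0.261353.
  Update: phi_21 = phi_11 - phi_22 phi_11 = -0.1688 - (0.261353)(-0.1688) = -0.124684.
Step k = 3:
  phi_33 = [rho(3) - phi_21 rho(2) - phi_22 rho(1)] / [1 - phi_21 rho(1) - phi_22 rho(2)]
    numerator   = 0.223 - (-0.124684)(0.2824) - (0.261353)(-0.1688) = 0.30232709
    denominator = 1 - (-0.124684)(-0.1688) - (0.261353)(0.2824) = 0.90514721
  phi_33 = 0.30232709 / 0.90514721 = 0.334.
Therefore phi_{33} = 0.3340.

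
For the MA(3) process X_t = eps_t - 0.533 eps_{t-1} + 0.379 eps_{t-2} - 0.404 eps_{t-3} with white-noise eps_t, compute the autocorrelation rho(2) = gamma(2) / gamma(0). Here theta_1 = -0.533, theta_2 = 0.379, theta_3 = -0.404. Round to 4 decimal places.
\rho(2) = 0.3736

For an MA(q) process with theta_0 = 1, the autocovariance is
  gamma(k) = sigma^2 * sum_{i=0..q-k} theta_i * theta_{i+k},
and rho(k) = gamma(k) / gamma(0). Sigma^2 cancels.
  numerator   = (1)*(0.379) + (-0.533)*(-0.404) = 0.594332.
  denominator = (1)^2 + (-0.533)^2 + (0.379)^2 + (-0.404)^2 = 1.590946.
  rho(2) = 0.594332 / 1.590946 = 0.3736.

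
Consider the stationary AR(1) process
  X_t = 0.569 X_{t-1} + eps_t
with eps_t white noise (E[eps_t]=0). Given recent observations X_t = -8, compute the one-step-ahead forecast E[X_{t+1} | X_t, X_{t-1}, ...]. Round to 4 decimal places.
E[X_{t+1} \mid \mathcal F_t] = -4.5520

For an AR(p) model X_t = c + sum_i phi_i X_{t-i} + eps_t, the
one-step-ahead conditional mean is
  E[X_{t+1} | X_t, ...] = c + sum_i phi_i X_{t+1-i}.
Substitute known values:
  E[X_{t+1} | ...] = (0.569) * (-8)
                   = -4.5520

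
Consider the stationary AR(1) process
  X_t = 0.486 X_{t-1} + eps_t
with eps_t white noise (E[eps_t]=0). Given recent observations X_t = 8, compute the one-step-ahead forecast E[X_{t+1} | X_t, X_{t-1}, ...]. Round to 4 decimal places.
E[X_{t+1} \mid \mathcal F_t] = 3.8880

For an AR(p) model X_t = c + sum_i phi_i X_{t-i} + eps_t, the
one-step-ahead conditional mean is
  E[X_{t+1} | X_t, ...] = c + sum_i phi_i X_{t+1-i}.
Substitute known values:
  E[X_{t+1} | ...] = (0.486) * (8)
                   = 3.8880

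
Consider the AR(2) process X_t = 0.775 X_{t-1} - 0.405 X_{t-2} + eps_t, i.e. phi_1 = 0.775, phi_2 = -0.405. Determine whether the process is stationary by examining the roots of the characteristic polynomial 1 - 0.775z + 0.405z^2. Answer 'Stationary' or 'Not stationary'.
\text{Stationary}

The AR(p) characteristic polynomial is P(z) = 1 - 0.775z + 0.405z^2.
Stationarity requires all roots to lie outside the unit circle, i.e. |z| > 1 for every root.
Set 1 + (-0.775) z + (0.405) z^2 = 0, i.e. a z^2 + b z + c = 0 with a = 0.405, b = -0.775, c = 1.
Discriminant D = b^2 - 4ac = (-0.775)^2 - 4*(0.405)*1 = 0.600625 - (1.62) = -1.019375.
D < 0, so the roots are the complex-conjugate pair z = (-b +/- i sqrt(-D)) / (2a) = 0.9568 +/- 1.2465i.
For a conjugate pair |z|^2 = z * conj(z) = (product of roots) = c/a = 1/(0.405) = 2.469136, so |z| = sqrt(2.469136) = 1.5713 for both roots.
Moduli of all roots: 1.5713, 1.5713.
All moduli strictly greater than 1? Yes.
Verdict: Stationary.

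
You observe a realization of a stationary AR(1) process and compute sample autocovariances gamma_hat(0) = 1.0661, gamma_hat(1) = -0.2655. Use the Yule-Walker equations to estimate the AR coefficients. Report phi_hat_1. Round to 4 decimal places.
\hat\phi_{1} = -0.2490

The Yule-Walker equations for an AR(p) process read, in matrix form,
  Gamma_p phi = r_p,   with   (Gamma_p)_{ij} = gamma(|i - j|),
                       (r_p)_i = gamma(i),   i,j = 1..p.
Substitute the sample gammas (Toeplitz matrix and right-hand side of size 1):
  Gamma_p = [[1.0661]]
  r_p     = [-0.2655]
With p = 1 this is the single equation gamma(0) phi_1 = gamma(1):
  phi_hat_1 = gamma(1) / gamma(0) = -0.2655 / 1.0661 = -0.2490.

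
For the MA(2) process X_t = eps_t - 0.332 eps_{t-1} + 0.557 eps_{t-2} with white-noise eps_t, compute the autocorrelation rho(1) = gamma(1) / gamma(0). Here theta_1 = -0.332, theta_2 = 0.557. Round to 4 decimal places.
\rho(1) = -0.3639

For an MA(q) process with theta_0 = 1, the autocovariance is
  gamma(k) = sigma^2 * sum_{i=0..q-k} theta_i * theta_{i+k},
and rho(k) = gamma(k) / gamma(0). Sigma^2 cancels.
  numerator   = (1)*(-0.332) + (-0.332)*(0.557) = -0.516924.
  denominator = (1)^2 + (-0.332)^2 + (0.557)^2 = 1.420473.
  rho(1) = -0.516924 / 1.420473 = -0.3639.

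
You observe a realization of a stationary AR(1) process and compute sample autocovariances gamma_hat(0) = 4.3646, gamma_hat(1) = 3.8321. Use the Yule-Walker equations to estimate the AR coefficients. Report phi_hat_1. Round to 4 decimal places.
\hat\phi_{1} = 0.8780

The Yule-Walker equations for an AR(p) process read, in matrix form,
  Gamma_p phi = r_p,   with   (Gamma_p)_{ij} = gamma(|i - j|),
                       (r_p)_i = gamma(i),   i,j = 1..p.
Substitute the sample gammas (Toeplitz matrix and right-hand side of size 1):
  Gamma_p = [[4.3646]]
  r_p     = [3.8321]
With p = 1 this is the single equation gamma(0) phi_1 = gamma(1):
  phi_hat_1 = gamma(1) / gamma(0) = 3.8321 / 4.3646 = 0.8780.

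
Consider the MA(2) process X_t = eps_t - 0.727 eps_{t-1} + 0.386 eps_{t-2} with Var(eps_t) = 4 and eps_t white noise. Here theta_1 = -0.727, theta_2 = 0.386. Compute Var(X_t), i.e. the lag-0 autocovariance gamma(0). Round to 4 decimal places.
\gamma(0) = 6.7101

For an MA(q) process X_t = eps_t + sum_i theta_i eps_{t-i} with
Var(eps_t) = sigma^2, the variance is
  gamma(0) = sigma^2 * (1 + sum_i theta_i^2).
  sum_i theta_i^2 = (-0.727)^2 + (0.386)^2 = 0.528529 + 0.148996 = 0.677525.
  gamma(0) = 4 * (1 + 0.677525) = 4 * 1.677525 = 6.7101.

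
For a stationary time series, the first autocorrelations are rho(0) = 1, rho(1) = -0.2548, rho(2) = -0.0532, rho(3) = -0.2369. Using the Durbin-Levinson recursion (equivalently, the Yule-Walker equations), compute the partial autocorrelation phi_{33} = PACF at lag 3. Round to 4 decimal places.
\phi_{33} = -0.3090

The PACF at lag k is phi_{kk}, the last component of the solution
to the Yule-Walker system G_k phi = r_k where
  (G_k)_{ij} = rho(|i - j|), (r_k)_i = rho(i), i,j = 1..k.
Equivalently, Durbin-Levinson gives phi_{kk} iteratively:
  phi_{11} = rho(1)
  phi_{kk} = [rho(k) - sum_{j=1..k-1} phi_{k-1,j} rho(k-j)]
            / [1 - sum_{j=1..k-1} phi_{k-1,j} rho(j)],
  phi_{k,j} = phi_{k-1,j} - phi_{kk} phi_{k-1,k-j},  j = 1..k-1.
Step k = 1:
  phi_11 = rho(1) = -0.2548.
Step k = 2:
  phi_22 = [rho(2) - phi_11 rho(1)] / [1 - phi_11 rho(1)] = [-0.0532 - (-0.2548)(-0.2548)] / [1 - (-0.2548)(-0.2548)]
         = -0.11812304 / 0.93507696 = -0.126324.
  Update: phi_21 = phi_11 - phi_22 phi_11 = -0.2548 - (-0.126324)(-0.2548) = -0.286987.
Step k = 3:
  phi_33 = [rho(3) - phi_21 rho(2) - phi_22 rho(1)] / [1 - phi_21 rho(1) - phi_22 rho(2)]
    numerator   = -0.2369 - (-0.286987)(-0.0532) - (-0.126324)(-0.2548) = -0.28435519
    denominator = 1 - (-0.286987)(-0.2548) - (-0.126324)(-0.0532) = 0.92015514
  phi_33 = -0.28435519 / 0.92015514 = -0.309.
Therefore phi_{33} = -0.3090.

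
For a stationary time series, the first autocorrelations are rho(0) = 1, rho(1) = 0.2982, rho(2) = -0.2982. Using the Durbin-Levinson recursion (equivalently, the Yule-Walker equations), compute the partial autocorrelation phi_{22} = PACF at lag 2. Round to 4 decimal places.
\phi_{22} = -0.4249

The PACF at lag k is phi_{kk}, the last component of the solution
to the Yule-Walker system G_k phi = r_k where
  (G_k)_{ij} = rho(|i - j|), (r_k)_i = rho(i), i,j = 1..k.
Equivalently, Durbin-Levinson gives phi_{kk} iteratively:
  phi_{11} = rho(1)
  phi_{kk} = [rho(k) - sum_{j=1..k-1} phi_{k-1,j} rho(k-j)]
            / [1 - sum_{j=1..k-1} phi_{k-1,j} rho(j)],
  phi_{k,j} = phi_{k-1,j} - phi_{kk} phi_{k-1,k-j},  j = 1..k-1.
Step k = 1:
  phi_11 = rho(1) = 0.2982.
Step k = 2:
  phi_22 = [rho(2) - phi_11 rho(1)] / [1 - phi_11 rho(1)] = [-0.2982 - (0.2982)(0.2982)] / [1 - (0.2982)(0.2982)]
         = -0.38712324 / 0.91107676 = -0.4249.
Therefore phi_{22} = -0.4249.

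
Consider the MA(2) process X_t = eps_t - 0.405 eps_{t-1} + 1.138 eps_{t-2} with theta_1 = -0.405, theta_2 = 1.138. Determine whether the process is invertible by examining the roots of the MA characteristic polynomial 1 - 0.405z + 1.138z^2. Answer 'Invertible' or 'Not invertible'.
\text{Not invertible}

The MA(q) characteristic polynomial is P(z) = 1 - 0.405z + 1.138z^2.
Invertibility requires all roots to lie outside the unit circle, i.e. |z| > 1 for every root.
Set 1 + (-0.405) z + (1.138) z^2 = 0, i.e. a z^2 + b z + c = 0 with a = 1.138, b = -0.405, c = 1.
Discriminant D = b^2 - 4ac = (-0.405)^2 - 4*(1.138)*1 = 0.164025 - (4.552) = -4.387975.
D < 0, so the roots are the complex-conjugate pair z = (-b +/- i sqrt(-D)) / (2a) = 0.1779 +/- 0.9204i.
For a conjugate pair |z|^2 = z * conj(z) = (product of roots) = c/a = 1/(1.138) = 0.878735, so |z| = sqrt(0.878735) = 0.9374 for both roots.
Moduli of all roots: 0.9374, 0.9374.
All moduli strictly greater than 1? No.
Verdict: Not invertible.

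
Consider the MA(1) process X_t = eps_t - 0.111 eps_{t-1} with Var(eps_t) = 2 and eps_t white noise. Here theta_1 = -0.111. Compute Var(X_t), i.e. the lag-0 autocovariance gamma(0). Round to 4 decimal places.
\gamma(0) = 2.0246

For an MA(q) process X_t = eps_t + sum_i theta_i eps_{t-i} with
Var(eps_t) = sigma^2, the variance is
  gamma(0) = sigma^2 * (1 + sum_i theta_i^2).
  sum_i theta_i^2 = (-0.111)^2 = 0.012321.
  gamma(0) = 2 * (1 + 0.012321) = 2 * 1.012321 = 2.024642, which rounds to 2.0246.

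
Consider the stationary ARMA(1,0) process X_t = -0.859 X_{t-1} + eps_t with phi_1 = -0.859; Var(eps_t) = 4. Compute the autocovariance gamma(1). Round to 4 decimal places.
\gamma(1) = -13.1085

Multiply the model equation by X_{t-k} and take expectations. With theta_0 = psi_0 = 1 and psi_j the MA(infinity) weights, this gives
  gamma(k) - sum_i phi_i gamma(k-i) = c_k,
  c_k = sigma^2 * sum_{j=k..q} theta_j psi_{j-k}   (c_k = 0 for k > q),
using gamma(-m) = gamma(m).
Pure AR (q = 0): c_0 = sigma^2 = 4, c_k = 0 for k >= 1.
Equations for k = 0 and k = 1 (AR order 1):
  gamma(0) = phi_1 gamma(1) + c_0
  gamma(1) = phi_1 gamma(0) + c_1
Substituting the second into the first: gamma(0) (1 - phi_1^2) = c_0 + phi_1 c_1, so
  gamma(0) = c_0 / (1 - phi_1^2) = 4 / (1 - (-0.859)^2) = 4 / 0.262119 = 15.260244.
  gamma(1) = phi_1 gamma(0) = (-0.859)(15.260244) = -13.10855.
Therefore gamma(1) = -13.1085 (to 4 decimal places).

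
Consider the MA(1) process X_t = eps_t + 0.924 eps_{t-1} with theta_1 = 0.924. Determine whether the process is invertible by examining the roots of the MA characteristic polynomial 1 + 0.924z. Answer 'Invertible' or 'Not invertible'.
\text{Invertible}

The MA(q) characteristic polynomial is P(z) = 1 + 0.924z.
Invertibility requires all roots to lie outside the unit circle, i.e. |z| > 1 for every root.
This is linear in z: 1 + (0.924) z = 0  =>  z = -1/(0.924) = -1.082251,  |z| = 1.082251.
Moduli of all roots: 1.0823.
All moduli strictly greater than 1? Yes.
Verdict: Invertible.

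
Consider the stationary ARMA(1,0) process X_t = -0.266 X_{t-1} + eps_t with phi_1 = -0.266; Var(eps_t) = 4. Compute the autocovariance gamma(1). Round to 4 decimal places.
\gamma(1) = -1.1450

Multiply the model equation by X_{t-k} and take expectations. With theta_0 = psi_0 = 1 and psi_j the MA(infinity) weights, this gives
  gamma(k) - sum_i phi_i gamma(k-i) = c_k,
  c_k = sigma^2 * sum_{j=k..q} theta_j psi_{j-k}   (c_k = 0 for k > q),
using gamma(-m) = gamma(m).
Pure AR (q = 0): c_0 = sigma^2 = 4, c_k = 0 for k >= 1.
Equations for k = 0 and k = 1 (AR order 1):
  gamma(0) = phi_1 gamma(1) + c_0
  gamma(1) = phi_1 gamma(0) + c_1
Substituting the second into the first: gamma(0) (1 - phi_1^2) = c_0 + phi_1 c_1, so
  gamma(0) = c_0 / (1 - phi_1^2) = 4 / (1 - (-0.266)^2) = 4 / 0.929244 = 4.304574.
  gamma(1) = phi_1 gamma(0) = (-0.266)(4.304574) = -1.145017.
Therefore gamma(1) = -1.1450 (to 4 decimal places).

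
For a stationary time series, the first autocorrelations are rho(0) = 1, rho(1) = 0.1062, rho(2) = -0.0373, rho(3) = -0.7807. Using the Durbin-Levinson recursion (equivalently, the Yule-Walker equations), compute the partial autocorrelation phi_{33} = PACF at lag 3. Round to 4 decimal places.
\phi_{33} = -0.7820

The PACF at lag k is phi_{kk}, the last component of the solution
to the Yule-Walker system G_k phi = r_k where
  (G_k)_{ij} = rho(|i - j|), (r_k)_i = rho(i), i,j = 1..k.
Equivalently, Durbin-Levinson gives phi_{kk} iteratively:
  phi_{11} = rho(1)
  phi_{kk} = [rho(k) - sum_{j=1..k-1} phi_{k-1,j} rho(k-j)]
            / [1 - sum_{j=1..k-1} phi_{k-1,j} rho(j)],
  phi_{k,j} = phi_{k-1,j} - phi_{kk} phi_{k-1,k-j},  j = 1..k-1.
Step k = 1:
  phi_11 = rho(1) = 0.1062.
Step k = 2:
  phi_22 = [rho(2) - phi_11 rho(1)] / [1 - phi_11 rho(1)] = [-0.0373 - (0.1062)(0.1062)] / [1 - (0.1062)(0.1062)]
         = -0.04857844 / 0.98872156 = -0.049133.
  Update: phi_21 = phi_11 - phi_22 phi_11 = 0.1062 - (-0.049133)(0.1062) = 0.111418.
Step k = 3:
  phi_33 = [rho(3) - phi_21 rho(2) - phi_22 rho(1)] / [1 - phi_21 rho(1) - phi_22 rho(2)]
    numerator   = -0.7807 - (0.111418)(-0.0373) - (-0.049133)(0.1062) = -0.77132623
    denominator = 1 - (0.111418)(0.1062) - (-0.049133)(-0.0373) = 0.98633478
  phi_33 = -0.77132623 / 0.98633478 = -0.782.
Therefore phi_{33} = -0.7820.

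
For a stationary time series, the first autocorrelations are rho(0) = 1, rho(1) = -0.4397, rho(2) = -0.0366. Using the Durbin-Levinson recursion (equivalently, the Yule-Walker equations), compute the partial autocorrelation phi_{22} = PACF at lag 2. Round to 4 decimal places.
\phi_{22} = -0.2850

The PACF at lag k is phi_{kk}, the last component of the solution
to the Yule-Walker system G_k phi = r_k where
  (G_k)_{ij} = rho(|i - j|), (r_k)_i = rho(i), i,j = 1..k.
Equivalently, Durbin-Levinson gives phi_{kk} iteratively:
  phi_{11} = rho(1)
  phi_{kk} = [rho(k) - sum_{j=1..k-1} phi_{k-1,j} rho(k-j)]
            / [1 - sum_{j=1..k-1} phi_{k-1,j} rho(j)],
  phi_{k,j} = phi_{k-1,j} - phi_{kk} phi_{k-1,k-j},  j = 1..k-1.
Step k = 1:
  phi_11 = rho(1) = -0.4397.
Step k = 2:
  phi_22 = [rho(2) - phi_11 rho(1)] / [1 - phi_11 rho(1)] = [-0.0366 - (-0.4397)(-0.4397)] / [1 - (-0.4397)(-0.4397)]
         = -0.22993609 / 0.80666391 = -0.285.
Therefore phi_{22} = -0.2850.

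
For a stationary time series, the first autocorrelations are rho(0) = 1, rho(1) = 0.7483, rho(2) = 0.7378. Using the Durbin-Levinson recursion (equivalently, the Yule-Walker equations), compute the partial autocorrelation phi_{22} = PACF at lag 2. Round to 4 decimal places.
\phi_{22} = 0.4042

The PACF at lag k is phi_{kk}, the last component of the solution
to the Yule-Walker system G_k phi = r_k where
  (G_k)_{ij} = rho(|i - j|), (r_k)_i = rho(i), i,j = 1..k.
Equivalently, Durbin-Levinson gives phi_{kk} iteratively:
  phi_{11} = rho(1)
  phi_{kk} = [rho(k) - sum_{j=1..k-1} phi_{k-1,j} rho(k-j)]
            / [1 - sum_{j=1..k-1} phi_{k-1,j} rho(j)],
  phi_{k,j} = phi_{k-1,j} - phi_{kk} phi_{k-1,k-j},  j = 1..k-1.
Step k = 1:
  phi_11 = rho(1) = 0.7483.
Step k = 2:
  phi_22 = [rho(2) - phi_11 rho(1)] / [1 - phi_11 rho(1)] = [0.7378 - (0.7483)(0.7483)] / [1 - (0.7483)(0.7483)]
         = 0.17784711 / 0.44004711 = 0.4042.
Therefore phi_{22} = 0.4042.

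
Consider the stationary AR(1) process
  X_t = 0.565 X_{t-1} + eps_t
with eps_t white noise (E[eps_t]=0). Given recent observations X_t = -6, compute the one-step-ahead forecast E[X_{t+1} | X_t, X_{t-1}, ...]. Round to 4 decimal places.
E[X_{t+1} \mid \mathcal F_t] = -3.3900

For an AR(p) model X_t = c + sum_i phi_i X_{t-i} + eps_t, the
one-step-ahead conditional mean is
  E[X_{t+1} | X_t, ...] = c + sum_i phi_i X_{t+1-i}.
Substitute known values:
  E[X_{t+1} | ...] = (0.565) * (-6)
                   = -3.3900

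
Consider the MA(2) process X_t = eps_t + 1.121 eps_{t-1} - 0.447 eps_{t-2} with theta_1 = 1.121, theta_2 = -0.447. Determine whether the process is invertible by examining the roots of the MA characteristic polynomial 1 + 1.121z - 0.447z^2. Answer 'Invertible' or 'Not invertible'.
\text{Not invertible}

The MA(q) characteristic polynomial is P(z) = 1 + 1.121z - 0.447z^2.
Invertibility requires all roots to lie outside the unit circle, i.e. |z| > 1 for every root.
Set 1 + (1.121) z + (-0.447) z^2 = 0, i.e. a z^2 + b z + c = 0 with a = -0.447, b = 1.121, c = 1.
Discriminant D = b^2 - 4ac = (1.121)^2 - 4*(-0.447)*1 = 1.256641 - (-1.788) = 3.044641.
D >= 0, so the roots are real: z = (-b +/- sqrt(D)) / (2a) = (-1.121 +/- 1.74489) / (-0.894).
  z_1 = (-1.121 + 1.74489) / (-0.894) = -0.6979,   |z_1| = 0.6979.
  z_2 = (-1.121 - 1.74489) / (-0.894) = 3.2057,   |z_2| = 3.2057.
Moduli of all roots: 0.6979, 3.2057.
All moduli strictly greater than 1? No.
Verdict: Not invertible.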